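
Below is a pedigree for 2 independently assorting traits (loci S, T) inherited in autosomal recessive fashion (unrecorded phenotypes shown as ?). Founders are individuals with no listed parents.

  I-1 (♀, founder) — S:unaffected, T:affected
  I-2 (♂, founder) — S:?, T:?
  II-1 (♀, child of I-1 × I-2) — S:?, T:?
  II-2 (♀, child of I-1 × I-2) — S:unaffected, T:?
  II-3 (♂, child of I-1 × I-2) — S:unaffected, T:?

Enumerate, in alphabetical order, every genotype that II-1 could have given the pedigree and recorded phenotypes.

II-1 ∈ {SS Tt, SS tt, Ss Tt, Ss tt, ss Tt, ss tt}

S/I-1 un ·: SS|Ss
S/I-2 ? ·: SS|Ss|ss
S/II-1 ? I-1×I-2: SS|Ss|ss
S/II-2 un I-1×I-2: SS|Ss
S/II-3 un I-1×I-2: SS|Ss
⇒ S over [I-1,I-2,II-1,II-2,II-3]: 32 consistent
T/I-1 aff ·: tt
T/I-2 ? ·: TT|Tt|tt
T/II-1 ? I-1×I-2: Tt|tt
T/II-2 ? I-1×I-2: Tt|tt
T/II-3 ? I-1×I-2: Tt|tt
⇒ T over [I-1,I-2,II-1,II-2,II-3]: 10 consistent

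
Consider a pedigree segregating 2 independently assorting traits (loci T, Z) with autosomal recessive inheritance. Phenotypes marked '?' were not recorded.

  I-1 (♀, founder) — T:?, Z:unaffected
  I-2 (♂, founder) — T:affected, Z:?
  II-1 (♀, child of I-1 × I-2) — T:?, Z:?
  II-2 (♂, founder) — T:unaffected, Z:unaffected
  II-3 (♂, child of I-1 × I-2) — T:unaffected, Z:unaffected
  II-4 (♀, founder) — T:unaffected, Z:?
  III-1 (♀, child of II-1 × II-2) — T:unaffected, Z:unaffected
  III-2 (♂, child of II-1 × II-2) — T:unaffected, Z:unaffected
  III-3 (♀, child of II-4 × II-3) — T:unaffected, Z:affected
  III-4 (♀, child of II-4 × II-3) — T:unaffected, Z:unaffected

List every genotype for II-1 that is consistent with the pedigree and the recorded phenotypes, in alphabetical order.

T/I-1 ? ·: TT|Tt
T/I-2 aff ·: tt
T/II-1 ? I-1×I-2: Tt|tt
T/II-2 un ·: TT|Tt
T/II-3 un I-1×I-2: Tt
T/II-4 un ·: TT|Tt
T/III-1 un II-1×II-2: TT|Tt
T/III-2 un II-1×II-2: TT|Tt
T/III-3 un II-4×II-3: TT|Tt
T/III-4 un II-4×II-3: TT|Tt
⇒ T over [I-1,I-2,II-1,II-2,II-3,II-4,III-1,III-2,III-3,III-4]: 144 consistent
Z/I-1 un ·: ZZ|Zz
Z/I-2 ? ·: ZZ|Zz|zz
Z/II-1 ? I-1×I-2: ZZ|Zz|zz
Z/II-2 un ·: ZZ|Zz
Z/II-3 un I-1×I-2: Zz
Z/II-4 ? ·: Zz|zz
Z/III-1 un II-1×II-2: ZZ|Zz
Z/III-2 un II-1×II-2: ZZ|Zz
Z/III-3 aff II-4×II-3: zz
Z/III-4 un II-4×II-3: ZZ|Zz
⇒ Z over [I-1,I-2,II-1,II-2,II-3,II-4,III-1,III-2,III-3,III-4]: 177 consistent

II-1 ∈ {Tt ZZ, Tt Zz, Tt zz, tt ZZ, tt Zz, tt zz}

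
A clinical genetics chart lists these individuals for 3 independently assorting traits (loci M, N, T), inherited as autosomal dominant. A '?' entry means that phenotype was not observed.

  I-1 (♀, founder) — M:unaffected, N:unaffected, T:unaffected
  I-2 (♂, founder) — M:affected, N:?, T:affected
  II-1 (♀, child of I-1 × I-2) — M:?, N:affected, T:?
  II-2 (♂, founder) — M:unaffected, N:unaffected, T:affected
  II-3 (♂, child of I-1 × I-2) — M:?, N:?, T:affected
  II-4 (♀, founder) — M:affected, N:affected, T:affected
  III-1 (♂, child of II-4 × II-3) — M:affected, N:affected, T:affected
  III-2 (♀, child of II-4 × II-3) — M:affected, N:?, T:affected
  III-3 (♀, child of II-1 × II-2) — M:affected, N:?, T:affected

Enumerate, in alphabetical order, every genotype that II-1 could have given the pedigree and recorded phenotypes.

II-1 ∈ {Mm Nn Tt, Mm Nn tt}

M/I-1 un ·: mm
M/I-2 aff ·: Mm|MM
M/II-1 ? I-1×I-2: Mm
M/II-2 un ·: mm
M/II-3 ? I-1×I-2: mm|Mm
M/II-4 aff ·: Mm|MM
M/III-1 aff II-4×II-3: Mm|MM
M/III-2 aff II-4×II-3: Mm|MM
M/III-3 aff II-1×II-2: Mm
⇒ M over [I-1,I-2,II-1,II-2,II-3,II-4,III-1,III-2,III-3]: 18 consistent
N/I-1 un ·: nn
N/I-2 ? ·: Nn|NN
N/II-1 aff I-1×I-2: Nn
N/II-2 un ·: nn
N/II-3 ? I-1×I-2: nn|Nn
N/II-4 aff ·: Nn|NN
N/III-1 aff II-4×II-3: Nn|NN
N/III-2 ? II-4×II-3: nn|Nn|NN
N/III-3 ? II-1×II-2: nn|Nn
⇒ N over [I-1,I-2,II-1,II-2,II-3,II-4,III-1,III-2,III-3]: 46 consistent
T/I-1 un ·: tt
T/I-2 aff ·: Tt|TT
T/II-1 ? I-1×I-2: tt|Tt
T/II-2 aff ·: Tt|TT
T/II-3 aff I-1×I-2: Tt
T/II-4 aff ·: Tt|TT
T/III-1 aff II-4×II-3: Tt|TT
T/III-2 aff II-4×II-3: Tt|TT
T/III-3 aff II-1×II-2: Tt|TT
⇒ T over [I-1,I-2,II-1,II-2,II-3,II-4,III-1,III-2,III-3]: 80 consistent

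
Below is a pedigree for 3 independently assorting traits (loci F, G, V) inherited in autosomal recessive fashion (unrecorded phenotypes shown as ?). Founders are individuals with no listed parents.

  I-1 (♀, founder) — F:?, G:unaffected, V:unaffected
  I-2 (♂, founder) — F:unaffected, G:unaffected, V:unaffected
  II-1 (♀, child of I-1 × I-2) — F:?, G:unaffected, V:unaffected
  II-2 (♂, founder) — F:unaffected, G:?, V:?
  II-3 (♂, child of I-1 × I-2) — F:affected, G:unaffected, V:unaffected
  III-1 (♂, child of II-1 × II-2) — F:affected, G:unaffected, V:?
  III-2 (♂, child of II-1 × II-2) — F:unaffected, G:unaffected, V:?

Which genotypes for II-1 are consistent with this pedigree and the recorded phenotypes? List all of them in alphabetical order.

II-1 ∈ {Ff GG VV, Ff GG Vv, Ff Gg VV, Ff Gg Vv, ff GG VV, ff GG Vv, ff Gg VV, ff Gg Vv}

F/I-1 ? ·: Ff|ff
F/I-2 un ·: Ff
F/II-1 ? I-1×I-2: Ff|ff
F/II-2 un ·: Ff
F/II-3 aff I-1×I-2: ff
F/III-1 aff II-1×II-2: ff
F/III-2 un II-1×II-2: FF|Ff
⇒ F over [I-1,I-2,II-1,II-2,II-3,III-1,III-2]: 6 consistent
G/I-1 un ·: GG|Gg
G/I-2 un ·: GG|Gg
G/II-1 un I-1×I-2: GG|Gg
G/II-2 ? ·: GG|Gg|gg
G/II-3 un I-1×I-2: GG|Gg
G/III-1 un II-1×II-2: GG|Gg
G/III-2 un II-1×II-2: GG|Gg
⇒ G over [I-1,I-2,II-1,II-2,II-3,III-1,III-2]: 96 consistent
V/I-1 un ·: VV|Vv
V/I-2 un ·: VV|Vv
V/II-1 un I-1×I-2: VV|Vv
V/II-2 ? ·: VV|Vv|vv
V/II-3 un I-1×I-2: VV|Vv
V/III-1 ? II-1×II-2: VV|Vv|vv
V/III-2 ? II-1×II-2: VV|Vv|vv
⇒ V over [I-1,I-2,II-1,II-2,II-3,III-1,III-2]: 144 consistent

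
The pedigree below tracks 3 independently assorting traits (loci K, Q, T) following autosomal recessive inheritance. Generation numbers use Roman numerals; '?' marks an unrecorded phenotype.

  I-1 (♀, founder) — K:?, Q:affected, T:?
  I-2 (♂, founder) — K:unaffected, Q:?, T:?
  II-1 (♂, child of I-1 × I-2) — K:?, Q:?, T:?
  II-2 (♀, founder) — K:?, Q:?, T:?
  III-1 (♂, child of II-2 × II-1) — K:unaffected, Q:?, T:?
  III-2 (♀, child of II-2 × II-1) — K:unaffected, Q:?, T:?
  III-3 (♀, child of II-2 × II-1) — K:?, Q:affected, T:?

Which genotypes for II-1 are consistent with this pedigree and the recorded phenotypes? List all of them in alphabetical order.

K/I-1 ? ·: KK|Kk|kk
K/I-2 un ·: KK|Kk
K/II-1 ? I-1×I-2: KK|Kk|kk
K/II-2 ? ·: KK|Kk|kk
K/III-1 un II-2×II-1: KK|Kk
K/III-2 un II-2×II-1: KK|Kk
K/III-3 ? II-2×II-1: KK|Kk|kk
⇒ K over [I-1,I-2,II-1,II-2,III-1,III-2,III-3]: 156 consistent
Q/I-1 aff ·: qq
Q/I-2 ? ·: QQ|Qq|qq
Q/II-1 ? I-1×I-2: Qq|qq
Q/II-2 ? ·: Qq|qq
Q/III-1 ? II-2×II-1: QQ|Qq|qq
Q/III-2 ? II-2×II-1: QQ|Qq|qq
Q/III-3 aff II-2×II-1: qq
⇒ Q over [I-1,I-2,II-1,II-2,III-1,III-2,III-3]: 36 consistent
T/I-1 ? ·: TT|Tt|tt
T/I-2 ? ·: TT|Tt|tt
T/II-1 ? I-1×I-2: TT|Tt|tt
T/II-2 ? ·: TT|Tt|tt
T/III-1 ? II-2×II-1: TT|Tt|tt
T/III-2 ? II-2×II-1: TT|Tt|tt
T/III-3 ? II-2×II-1: TT|Tt|tt
⇒ T over [I-1,I-2,II-1,II-2,III-1,III-2,III-3]: 381 consistent

II-1 ∈ {KK Qq TT, KK Qq Tt, KK Qq tt, KK qq TT, KK qq Tt, KK qq tt, Kk Qq TT, Kk Qq Tt, Kk Qq tt, Kk qq TT, Kk qq Tt, Kk qq tt, kk Qq TT, kk Qq Tt, kk Qq tt, kk qq TT, kk qq Tt, kk qq tt}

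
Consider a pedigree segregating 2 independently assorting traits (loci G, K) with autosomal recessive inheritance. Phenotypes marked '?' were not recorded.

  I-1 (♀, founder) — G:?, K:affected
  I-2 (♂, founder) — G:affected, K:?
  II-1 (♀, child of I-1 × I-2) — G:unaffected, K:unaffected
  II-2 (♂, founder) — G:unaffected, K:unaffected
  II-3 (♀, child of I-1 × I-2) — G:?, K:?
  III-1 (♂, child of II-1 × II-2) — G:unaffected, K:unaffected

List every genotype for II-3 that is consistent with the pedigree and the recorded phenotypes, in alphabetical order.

II-3 ∈ {Gg Kk, Gg kk, gg Kk, gg kk}

G/I-1 ? ·: GG|Gg
G/I-2 aff ·: gg
G/II-1 un I-1×I-2: Gg
G/II-2 un ·: GG|Gg
G/II-3 ? I-1×I-2: Gg|gg
G/III-1 un II-1×II-2: GG|Gg
⇒ G over [I-1,I-2,II-1,II-2,II-3,III-1]: 12 consistent
K/I-1 aff ·: kk
K/I-2 ? ·: KK|Kk
K/II-1 un I-1×I-2: Kk
K/II-2 un ·: KK|Kk
K/II-3 ? I-1×I-2: Kk|kk
K/III-1 un II-1×II-2: KK|Kk
⇒ K over [I-1,I-2,II-1,II-2,II-3,III-1]: 12 consistent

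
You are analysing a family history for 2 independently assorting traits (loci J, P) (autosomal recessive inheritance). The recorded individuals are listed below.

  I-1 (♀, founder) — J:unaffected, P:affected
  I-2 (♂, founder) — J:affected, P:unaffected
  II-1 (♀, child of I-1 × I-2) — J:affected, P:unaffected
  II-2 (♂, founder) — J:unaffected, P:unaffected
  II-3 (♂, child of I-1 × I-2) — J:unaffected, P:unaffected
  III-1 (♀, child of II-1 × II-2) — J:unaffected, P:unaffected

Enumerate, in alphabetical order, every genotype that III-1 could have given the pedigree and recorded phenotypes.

J/I-1 un ·: Jj
J/I-2 aff ·: jj
J/II-1 aff I-1×I-2: jj
J/II-2 un ·: JJ|Jj
J/II-3 un I-1×I-2: Jj
J/III-1 un II-1×II-2: Jj
⇒ J over [I-1,I-2,II-1,II-2,II-3,III-1]: 2 consistent
P/I-1 aff ·: pp
P/I-2 un ·: PP|Pp
P/II-1 un I-1×I-2: Pp
P/II-2 un ·: PP|Pp
P/II-3 un I-1×I-2: Pp
P/III-1 un II-1×II-2: PP|Pp
⇒ P over [I-1,I-2,II-1,II-2,II-3,III-1]: 8 consistent

III-1 ∈ {Jj PP, Jj Pp}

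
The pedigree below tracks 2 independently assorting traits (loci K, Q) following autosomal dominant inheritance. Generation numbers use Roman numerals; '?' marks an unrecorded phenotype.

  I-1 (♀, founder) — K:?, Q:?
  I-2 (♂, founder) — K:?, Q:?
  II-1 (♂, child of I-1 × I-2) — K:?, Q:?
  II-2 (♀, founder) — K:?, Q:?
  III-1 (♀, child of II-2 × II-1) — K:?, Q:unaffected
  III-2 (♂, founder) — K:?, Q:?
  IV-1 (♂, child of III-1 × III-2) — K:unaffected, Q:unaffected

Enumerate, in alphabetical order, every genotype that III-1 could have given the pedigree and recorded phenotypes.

III-1 ∈ {Kk qq, kk qq}

K/I-1 ? ·: kk|Kk|KK
K/I-2 ? ·: kk|Kk|KK
K/II-1 ? I-1×I-2: kk|Kk|KK
K/II-2 ? ·: kk|Kk|KK
K/III-1 ? II-2×II-1: kk|Kk
K/III-2 ? ·: kk|Kk
K/IV-1 un III-1×III-2: kk
⇒ K over [I-1,I-2,II-1,II-2,III-1,III-2,IV-1]: 118 consistent
Q/I-1 ? ·: qq|Qq|QQ
Q/I-2 ? ·: qq|Qq|QQ
Q/II-1 ? I-1×I-2: qq|Qq
Q/II-2 ? ·: qq|Qq
Q/III-1 un II-2×II-1: qq
Q/III-2 ? ·: qq|Qq
Q/IV-1 un III-1×III-2: qq
⇒ Q over [I-1,I-2,II-1,II-2,III-1,III-2,IV-1]: 44 consistent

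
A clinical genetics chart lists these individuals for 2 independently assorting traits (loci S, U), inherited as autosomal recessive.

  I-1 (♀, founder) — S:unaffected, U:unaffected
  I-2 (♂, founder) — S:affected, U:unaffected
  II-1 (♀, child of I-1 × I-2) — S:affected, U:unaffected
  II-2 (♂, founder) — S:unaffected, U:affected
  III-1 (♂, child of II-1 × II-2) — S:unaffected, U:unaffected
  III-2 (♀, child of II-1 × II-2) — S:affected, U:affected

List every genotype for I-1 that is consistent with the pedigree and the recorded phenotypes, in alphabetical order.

I-1 ∈ {Ss UU, Ss Uu}

S/I-1 un ·: Ss
S/I-2 aff ·: ss
S/II-1 aff I-1×I-2: ss
S/II-2 un ·: Ss
S/III-1 un II-1×II-2: Ss
S/III-2 aff II-1×II-2: ss
⇒ S over [I-1,I-2,II-1,II-2,III-1,III-2]: 1 consistent
U/I-1 un ·: UU|Uu
U/I-2 un ·: UU|Uu
U/II-1 un I-1×I-2: Uu
U/II-2 aff ·: uu
U/III-1 un II-1×II-2: Uu
U/III-2 aff II-1×II-2: uu
⇒ U over [I-1,I-2,II-1,II-2,III-1,III-2]: 3 consistent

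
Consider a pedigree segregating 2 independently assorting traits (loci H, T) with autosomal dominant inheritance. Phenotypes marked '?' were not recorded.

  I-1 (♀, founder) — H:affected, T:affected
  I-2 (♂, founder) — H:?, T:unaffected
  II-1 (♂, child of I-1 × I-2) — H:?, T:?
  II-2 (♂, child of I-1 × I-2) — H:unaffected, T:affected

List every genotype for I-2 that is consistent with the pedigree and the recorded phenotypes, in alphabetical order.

H/I-1 aff ·: Hh
H/I-2 ? ·: hh|Hh
H/II-1 ? I-1×I-2: hh|Hh|HH
H/II-2 un I-1×I-2: hh
⇒ H over [I-1,I-2,II-1,II-2]: 5 consistent
T/I-1 aff ·: Tt|TT
T/I-2 un ·: tt
T/II-1 ? I-1×I-2: tt|Tt
T/II-2 aff I-1×I-2: Tt
⇒ T over [I-1,I-2,II-1,II-2]: 3 consistent

I-2 ∈ {Hh tt, hh tt}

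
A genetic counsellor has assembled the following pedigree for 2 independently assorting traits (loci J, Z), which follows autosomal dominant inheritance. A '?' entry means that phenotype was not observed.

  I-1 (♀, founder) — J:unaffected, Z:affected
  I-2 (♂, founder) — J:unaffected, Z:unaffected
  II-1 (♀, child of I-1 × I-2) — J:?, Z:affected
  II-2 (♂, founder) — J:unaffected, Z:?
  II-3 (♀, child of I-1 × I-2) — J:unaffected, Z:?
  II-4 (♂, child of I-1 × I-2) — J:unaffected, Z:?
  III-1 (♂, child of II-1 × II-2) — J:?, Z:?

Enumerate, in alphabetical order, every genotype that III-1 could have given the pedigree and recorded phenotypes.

J/I-1 un ·: jj
J/I-2 un ·: jj
J/II-1 ? I-1×I-2: jj
J/II-2 un ·: jj
J/II-3 un I-1×I-2: jj
J/II-4 un I-1×I-2: jj
J/III-1 ? II-1×II-2: jj
⇒ J over [I-1,I-2,II-1,II-2,II-3,II-4,III-1]: 1 consistent
Z/I-1 aff ·: Zz|ZZ
Z/I-2 un ·: zz
Z/II-1 aff I-1×I-2: Zz
Z/II-2 ? ·: zz|Zz|ZZ
Z/II-3 ? I-1×I-2: zz|Zz
Z/II-4 ? I-1×I-2: zz|Zz
Z/III-1 ? II-1×II-2: zz|Zz|ZZ
⇒ Z over [I-1,I-2,II-1,II-2,II-3,II-4,III-1]: 35 consistent

III-1 ∈ {jj ZZ, jj Zz, jj zz}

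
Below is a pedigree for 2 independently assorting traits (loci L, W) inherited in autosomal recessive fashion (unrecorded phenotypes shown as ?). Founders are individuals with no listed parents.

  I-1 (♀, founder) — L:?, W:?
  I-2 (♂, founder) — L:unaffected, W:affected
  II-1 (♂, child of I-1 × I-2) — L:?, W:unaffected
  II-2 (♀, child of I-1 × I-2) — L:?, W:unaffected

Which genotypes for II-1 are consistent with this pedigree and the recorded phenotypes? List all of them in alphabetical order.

L/I-1 ? ·: LL|Ll|ll
L/I-2 un ·: LL|Ll
L/II-1 ? I-1×I-2: LL|Ll|ll
L/II-2 ? I-1×I-2: LL|Ll|ll
⇒ L over [I-1,I-2,II-1,II-2]: 23 consistent
W/I-1 ? ·: WW|Ww
W/I-2 aff ·: ww
W/II-1 un I-1×I-2: Ww
W/II-2 un I-1×I-2: Ww
⇒ W over [I-1,I-2,II-1,II-2]: 2 consistent

II-1 ∈ {LL Ww, Ll Ww, ll Ww}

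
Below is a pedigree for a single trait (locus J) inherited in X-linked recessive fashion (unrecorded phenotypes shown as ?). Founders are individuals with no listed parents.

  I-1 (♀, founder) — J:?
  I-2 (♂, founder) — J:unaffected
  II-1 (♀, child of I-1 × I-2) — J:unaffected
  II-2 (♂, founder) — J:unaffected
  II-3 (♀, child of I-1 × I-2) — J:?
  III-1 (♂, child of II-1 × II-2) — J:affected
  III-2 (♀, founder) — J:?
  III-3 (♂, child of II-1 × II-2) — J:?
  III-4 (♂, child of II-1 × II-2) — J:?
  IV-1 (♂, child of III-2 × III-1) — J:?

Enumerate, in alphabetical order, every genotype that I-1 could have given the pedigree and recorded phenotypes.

J/I-1 ? ·: X^JX^j|X^jX^j
J/I-2 un ·: X^JY
J/II-1 un I-1×I-2: X^JX^j
J/II-2 un ·: X^JY
J/II-3 ? I-1×I-2: X^JX^J|X^JX^j
J/III-1 aff II-1×II-2: X^jY
J/III-2 ? ·: X^JX^J|X^JX^j|X^jX^j
J/III-3 ? II-1×II-2: X^JY|X^jY
J/III-4 ? II-1×II-2: X^JY|X^jY
J/IV-1 ? III-2×III-1: X^JY|X^jY
⇒ J over [I-1,I-2,II-1,II-2,II-3,III-1,III-2,III-3,III-4,IV-1]: 48 consistent

I-1 ∈ {X^JX^j, X^jX^j}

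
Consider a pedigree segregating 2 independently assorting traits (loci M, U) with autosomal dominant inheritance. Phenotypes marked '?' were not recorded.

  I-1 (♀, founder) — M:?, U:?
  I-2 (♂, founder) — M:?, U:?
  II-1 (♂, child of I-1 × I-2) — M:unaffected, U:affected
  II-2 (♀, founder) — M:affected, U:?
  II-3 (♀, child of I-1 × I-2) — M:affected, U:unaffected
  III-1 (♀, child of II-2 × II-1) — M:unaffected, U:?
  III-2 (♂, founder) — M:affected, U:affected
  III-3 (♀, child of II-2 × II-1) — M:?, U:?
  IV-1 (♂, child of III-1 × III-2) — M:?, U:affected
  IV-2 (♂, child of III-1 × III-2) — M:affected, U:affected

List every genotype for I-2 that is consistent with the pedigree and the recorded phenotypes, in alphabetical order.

I-2 ∈ {Mm Uu, Mm uu, mm Uu, mm uu}

M/I-1 ? ·: mm|Mm
M/I-2 ? ·: mm|Mm
M/II-1 un I-1×I-2: mm
M/II-2 aff ·: Mm
M/II-3 aff I-1×I-2: Mm|MM
M/III-1 un II-2×II-1: mm
M/III-2 aff ·: Mm|MM
M/III-3 ? II-2×II-1: mm|Mm
M/IV-1 ? III-1×III-2: mm|Mm
M/IV-2 aff III-1×III-2: Mm
⇒ M over [I-1,I-2,II-1,II-2,II-3,III-1,III-2,III-3,IV-1,IV-2]: 24 consistent
U/I-1 ? ·: uu|Uu
U/I-2 ? ·: uu|Uu
U/II-1 aff I-1×I-2: Uu|UU
U/II-2 ? ·: uu|Uu|UU
U/II-3 un I-1×I-2: uu
U/III-1 ? II-2×II-1: uu|Uu|UU
U/III-2 aff ·: Uu|UU
U/III-3 ? II-2×II-1: uu|Uu|UU
U/IV-1 aff III-1×III-2: Uu|UU
U/IV-2 aff III-1×III-2: Uu|UU
⇒ U over [I-1,I-2,II-1,II-2,II-3,III-1,III-2,III-3,IV-1,IV-2]: 312 consistent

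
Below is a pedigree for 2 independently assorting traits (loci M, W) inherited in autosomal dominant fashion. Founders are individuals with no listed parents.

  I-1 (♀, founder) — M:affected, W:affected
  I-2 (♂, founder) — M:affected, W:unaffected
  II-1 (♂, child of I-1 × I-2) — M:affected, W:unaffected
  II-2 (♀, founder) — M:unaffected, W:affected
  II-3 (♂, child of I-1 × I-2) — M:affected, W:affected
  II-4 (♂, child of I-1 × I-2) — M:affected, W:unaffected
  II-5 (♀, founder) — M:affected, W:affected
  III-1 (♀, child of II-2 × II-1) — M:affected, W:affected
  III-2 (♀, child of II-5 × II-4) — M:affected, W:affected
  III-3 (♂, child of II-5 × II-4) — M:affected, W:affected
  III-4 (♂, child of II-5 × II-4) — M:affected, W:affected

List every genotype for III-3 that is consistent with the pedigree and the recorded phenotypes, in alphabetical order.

M/I-1 aff ·: Mm|MM
M/I-2 aff ·: Mm|MM
M/II-1 aff I-1×I-2: Mm|MM
M/II-2 un ·: mm
M/II-3 aff I-1×I-2: Mm|MM
M/II-4 aff I-1×I-2: Mm|MM
M/II-5 aff ·: Mm|MM
M/III-1 aff II-2×II-1: Mm
M/III-2 aff II-5×II-4: Mm|MM
M/III-3 aff II-5×II-4: Mm|MM
M/III-4 aff II-5×II-4: Mm|MM
⇒ M over [I-1,I-2,II-1,II-2,II-3,II-4,II-5,III-1,III-2,III-3,III-4]: 309 consistent
W/I-1 aff ·: Ww
W/I-2 un ·: ww
W/II-1 un I-1×I-2: ww
W/II-2 aff ·: Ww|WW
W/II-3 aff I-1×I-2: Ww
W/II-4 un I-1×I-2: ww
W/II-5 aff ·: Ww|WW
W/III-1 aff II-2×II-1: Ww
W/III-2 aff II-5×II-4: Ww
W/III-3 aff II-5×II-4: Ww
W/III-4 aff II-5×II-4: Ww
⇒ W over [I-1,I-2,II-1,II-2,II-3,II-4,II-5,III-1,III-2,III-3,III-4]: 4 consistent

III-3 ∈ {MM Ww, Mm Ww}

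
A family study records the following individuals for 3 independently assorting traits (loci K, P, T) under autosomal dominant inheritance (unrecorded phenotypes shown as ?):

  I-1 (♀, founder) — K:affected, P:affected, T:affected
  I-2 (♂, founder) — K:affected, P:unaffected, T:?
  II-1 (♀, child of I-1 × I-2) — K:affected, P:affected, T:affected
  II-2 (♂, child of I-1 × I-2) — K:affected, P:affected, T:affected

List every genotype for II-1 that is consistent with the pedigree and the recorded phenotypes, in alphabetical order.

K/I-1 aff ·: Kk|KK
K/I-2 aff ·: Kk|KK
K/II-1 aff I-1×I-2: Kk|KK
K/II-2 aff I-1×I-2: Kk|KK
⇒ K over [I-1,I-2,II-1,II-2]: 13 consistent
P/I-1 aff ·: Pp|PP
P/I-2 un ·: pp
P/II-1 aff I-1×I-2: Pp
P/II-2 aff I-1×I-2: Pp
⇒ P over [I-1,I-2,II-1,II-2]: 2 consistent
T/I-1 aff ·: Tt|TT
T/I-2 ? ·: tt|Tt|TT
T/II-1 aff I-1×I-2: Tt|TT
T/II-2 aff I-1×I-2: Tt|TT
⇒ T over [I-1,I-2,II-1,II-2]: 15 consistent

II-1 ∈ {KK Pp TT, KK Pp Tt, Kk Pp TT, Kk Pp Tt}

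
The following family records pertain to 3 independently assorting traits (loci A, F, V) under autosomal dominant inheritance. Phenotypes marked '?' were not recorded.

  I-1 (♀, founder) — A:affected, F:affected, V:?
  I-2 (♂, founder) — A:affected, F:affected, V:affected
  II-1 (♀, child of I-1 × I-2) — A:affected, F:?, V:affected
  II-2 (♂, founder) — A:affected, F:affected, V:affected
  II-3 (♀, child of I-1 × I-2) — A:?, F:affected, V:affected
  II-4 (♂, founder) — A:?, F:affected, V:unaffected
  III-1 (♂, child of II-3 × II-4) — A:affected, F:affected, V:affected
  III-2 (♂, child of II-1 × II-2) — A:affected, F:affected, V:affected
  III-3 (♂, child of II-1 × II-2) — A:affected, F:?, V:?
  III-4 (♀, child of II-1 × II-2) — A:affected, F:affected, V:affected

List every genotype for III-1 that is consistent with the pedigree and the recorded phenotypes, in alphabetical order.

A/I-1 aff ·: Aa|AA
A/I-2 aff ·: Aa|AA
A/II-1 aff I-1×I-2: Aa|AA
A/II-2 aff ·: Aa|AA
A/II-3 ? I-1×I-2: aa|Aa|AA
A/II-4 ? ·: aa|Aa|AA
A/III-1 aff II-3×II-4: Aa|AA
A/III-2 aff II-1×II-2: Aa|AA
A/III-3 aff II-1×II-2: Aa|AA
A/III-4 aff II-1×II-2: Aa|AA
⇒ A over [I-1,I-2,II-1,II-2,II-3,II-4,III-1,III-2,III-3,III-4]: 761 consistent
F/I-1 aff ·: Ff|FF
F/I-2 aff ·: Ff|FF
F/II-1 ? I-1×I-2: ff|Ff|FF
F/II-2 aff ·: Ff|FF
F/II-3 aff I-1×I-2: Ff|FF
F/II-4 aff ·: Ff|FF
F/III-1 aff II-3×II-4: Ff|FF
F/III-2 aff II-1×II-2: Ff|FF
F/III-3 ? II-1×II-2: ff|Ff|FF
F/III-4 aff II-1×II-2: Ff|FF
⇒ F over [I-1,I-2,II-1,II-2,II-3,II-4,III-1,III-2,III-3,III-4]: 657 consistent
V/I-1 ? ·: vv|Vv|VV
V/I-2 aff ·: Vv|VV
V/II-1 aff I-1×I-2: Vv|VV
V/II-2 aff ·: Vv|VV
V/II-3 aff I-1×I-2: Vv|VV
V/II-4 un ·: vv
V/III-1 aff II-3×II-4: Vv
V/III-2 aff II-1×II-2: Vv|VV
V/III-3 ? II-1×II-2: vv|Vv|VV
V/III-4 aff II-1×II-2: Vv|VV
⇒ V over [I-1,I-2,II-1,II-2,II-3,II-4,III-1,III-2,III-3,III-4]: 223 consistent

III-1 ∈ {AA FF Vv, AA Ff Vv, Aa FF Vv, Aa Ff Vv}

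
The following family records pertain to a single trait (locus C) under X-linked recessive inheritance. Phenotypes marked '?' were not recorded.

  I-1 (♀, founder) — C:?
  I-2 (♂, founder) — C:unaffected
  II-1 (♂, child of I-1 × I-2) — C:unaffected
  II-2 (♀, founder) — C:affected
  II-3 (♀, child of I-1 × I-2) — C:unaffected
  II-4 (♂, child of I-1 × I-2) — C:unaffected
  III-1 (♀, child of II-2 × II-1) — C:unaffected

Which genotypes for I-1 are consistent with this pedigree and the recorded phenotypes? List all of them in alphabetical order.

C/I-1 ? ·: X^CX^C|X^CX^c
C/I-2 un ·: X^CY
C/II-1 un I-1×I-2: X^CY
C/II-2 aff ·: X^cX^c
C/II-3 un I-1×I-2: X^CX^C|X^CX^c
C/II-4 un I-1×I-2: X^CY
C/III-1 un II-2×II-1: X^CX^c
⇒ C over [I-1,I-2,II-1,II-2,II-3,II-4,III-1]: 3 consistent

I-1 ∈ {X^CX^C, X^CX^c}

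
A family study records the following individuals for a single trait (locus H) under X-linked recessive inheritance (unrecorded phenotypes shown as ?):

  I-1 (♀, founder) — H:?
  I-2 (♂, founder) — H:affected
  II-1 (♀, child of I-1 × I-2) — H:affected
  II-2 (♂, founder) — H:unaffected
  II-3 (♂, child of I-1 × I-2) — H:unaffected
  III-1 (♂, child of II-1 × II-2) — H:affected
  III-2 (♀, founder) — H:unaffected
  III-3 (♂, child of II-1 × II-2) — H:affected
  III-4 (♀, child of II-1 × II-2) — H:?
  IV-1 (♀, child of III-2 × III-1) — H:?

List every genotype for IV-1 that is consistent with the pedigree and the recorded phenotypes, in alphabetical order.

H/I-1 ? ·: X^HX^h
H/I-2 aff ·: X^hY
H/II-1 aff I-1×I-2: X^hX^h
H/II-2 un ·: X^HY
H/II-3 un I-1×I-2: X^HY
H/III-1 aff II-1×II-2: X^hY
H/III-2 un ·: X^HX^H|X^HX^h
H/III-3 aff II-1×II-2: X^hY
H/III-4 ? II-1×II-2: X^HX^h
H/IV-1 ? III-2×III-1: X^HX^h|X^hX^h
⇒ H over [I-1,I-2,II-1,II-2,II-3,III-1,III-2,III-3,III-4,IV-1]: 3 consistent

IV-1 ∈ {X^HX^h, X^hX^h}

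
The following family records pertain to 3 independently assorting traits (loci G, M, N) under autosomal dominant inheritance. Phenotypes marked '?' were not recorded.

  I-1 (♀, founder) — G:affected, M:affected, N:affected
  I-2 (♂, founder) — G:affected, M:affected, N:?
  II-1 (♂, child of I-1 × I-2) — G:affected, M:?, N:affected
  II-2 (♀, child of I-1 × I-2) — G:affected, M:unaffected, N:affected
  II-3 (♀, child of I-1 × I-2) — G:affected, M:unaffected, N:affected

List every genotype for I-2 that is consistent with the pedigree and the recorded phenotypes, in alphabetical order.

G/I-1 aff ·: Gg|GG
G/I-2 aff ·: Gg|GG
G/II-1 aff I-1×I-2: Gg|GG
G/II-2 aff I-1×I-2: Gg|GG
G/II-3 aff I-1×I-2: Gg|GG
⇒ G over [I-1,I-2,II-1,II-2,II-3]: 25 consistent
M/I-1 aff ·: Mm
M/I-2 aff ·: Mm
M/II-1 ? I-1×I-2: mm|Mm|MM
M/II-2 un I-1×I-2: mm
M/II-3 un I-1×I-2: mm
⇒ M over [I-1,I-2,II-1,II-2,II-3]: 3 consistent
N/I-1 aff ·: Nn|NN
N/I-2 ? ·: nn|Nn|NN
N/II-1 aff I-1×I-2: Nn|NN
N/II-2 aff I-1×I-2: Nn|NN
N/II-3 aff I-1×I-2: Nn|NN
⇒ N over [I-1,I-2,II-1,II-2,II-3]: 27 consistent

I-2 ∈ {GG Mm NN, GG Mm Nn, GG Mm nn, Gg Mm NN, Gg Mm Nn, Gg Mm nn}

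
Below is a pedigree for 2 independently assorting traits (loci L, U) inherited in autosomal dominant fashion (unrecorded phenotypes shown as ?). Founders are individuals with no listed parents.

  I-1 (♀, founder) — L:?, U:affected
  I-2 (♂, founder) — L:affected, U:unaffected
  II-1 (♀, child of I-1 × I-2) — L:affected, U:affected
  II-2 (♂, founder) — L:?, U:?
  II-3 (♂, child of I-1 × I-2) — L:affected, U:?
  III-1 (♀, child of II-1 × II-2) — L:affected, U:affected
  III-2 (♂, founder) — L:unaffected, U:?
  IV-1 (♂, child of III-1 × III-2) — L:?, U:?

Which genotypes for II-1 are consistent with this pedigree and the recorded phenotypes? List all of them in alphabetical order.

L/I-1 ? ·: ll|Ll|LL
L/I-2 aff ·: Ll|LL
L/II-1 aff I-1×I-2: Ll|LL
L/II-2 ? ·: ll|Ll|LL
L/II-3 aff I-1×I-2: Ll|LL
L/III-1 aff II-1×II-2: Ll|LL
L/III-2 un ·: ll
L/IV-1 ? III-1×III-2: ll|Ll
⇒ L over [I-1,I-2,II-1,II-2,II-3,III-1,III-2,IV-1]: 106 consistent
U/I-1 aff ·: Uu|UU
U/I-2 un ·: uu
U/II-1 aff I-1×I-2: Uu
U/II-2 ? ·: uu|Uu|UU
U/II-3 ? I-1×I-2: uu|Uu
U/III-1 aff II-1×II-2: Uu|UU
U/III-2 ? ·: uu|Uu|UU
U/IV-1 ? III-1×III-2: uu|Uu|UU
⇒ U over [I-1,I-2,II-1,II-2,II-3,III-1,III-2,IV-1]: 87 consistent

II-1 ∈ {LL Uu, Ll Uu}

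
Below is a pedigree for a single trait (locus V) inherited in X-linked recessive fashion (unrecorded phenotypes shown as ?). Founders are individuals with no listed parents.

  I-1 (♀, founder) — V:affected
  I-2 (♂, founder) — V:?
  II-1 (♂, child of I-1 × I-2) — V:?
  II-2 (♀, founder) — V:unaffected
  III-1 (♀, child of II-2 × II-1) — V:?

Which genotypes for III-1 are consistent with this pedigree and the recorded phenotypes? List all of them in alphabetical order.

III-1 ∈ {X^VX^v, X^vX^v}

V/I-1 aff ·: X^vX^v
V/I-2 ? ·: X^VY|X^vY
V/II-1 ? I-1×I-2: X^vY
V/II-2 un ·: X^VX^V|X^VX^v
V/III-1 ? II-2×II-1: X^VX^v|X^vX^v
⇒ V over [I-1,I-2,II-1,II-2,III-1]: 6 consistent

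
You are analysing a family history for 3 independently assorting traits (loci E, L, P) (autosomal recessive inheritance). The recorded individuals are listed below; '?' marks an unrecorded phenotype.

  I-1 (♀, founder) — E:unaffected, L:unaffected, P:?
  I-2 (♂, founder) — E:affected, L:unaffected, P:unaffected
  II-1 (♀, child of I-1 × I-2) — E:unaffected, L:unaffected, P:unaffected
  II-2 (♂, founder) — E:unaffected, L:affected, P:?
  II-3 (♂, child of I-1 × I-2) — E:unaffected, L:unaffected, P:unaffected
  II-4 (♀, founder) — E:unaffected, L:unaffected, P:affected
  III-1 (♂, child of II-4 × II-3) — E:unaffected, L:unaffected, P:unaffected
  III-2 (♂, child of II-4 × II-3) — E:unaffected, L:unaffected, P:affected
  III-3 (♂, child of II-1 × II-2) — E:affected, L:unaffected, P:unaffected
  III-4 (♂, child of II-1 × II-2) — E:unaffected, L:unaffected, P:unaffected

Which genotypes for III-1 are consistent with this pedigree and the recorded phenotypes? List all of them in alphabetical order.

III-1 ∈ {EE LL Pp, EE Ll Pp, Ee LL Pp, Ee Ll Pp}

E/I-1 un ·: EE|Ee
E/I-2 aff ·: ee
E/II-1 un I-1×I-2: Ee
E/II-2 un ·: Ee
E/II-3 un I-1×I-2: Ee
E/II-4 un ·: EE|Ee
E/III-1 un II-4×II-3: EE|Ee
E/III-2 un II-4×II-3: EE|Ee
E/III-3 aff II-1×II-2: ee
E/III-4 un II-1×II-2: EE|Ee
⇒ E over [I-1,I-2,II-1,II-2,II-3,II-4,III-1,III-2,III-3,III-4]: 32 consistent
L/I-1 un ·: LL|Ll
L/I-2 un ·: LL|Ll
L/II-1 un I-1×I-2: LL|Ll
L/II-2 aff ·: ll
L/II-3 un I-1×I-2: LL|Ll
L/II-4 un ·: LL|Ll
L/III-1 un II-4×II-3: LL|Ll
L/III-2 un II-4×II-3: LL|Ll
L/III-3 un II-1×II-2: Ll
L/III-4 un II-1×II-2: Ll
⇒ L over [I-1,I-2,II-1,II-2,II-3,II-4,III-1,III-2,III-3,III-4]: 83 consistent
P/I-1 ? ·: PP|Pp|pp
P/I-2 un ·: PP|Pp
P/II-1 un I-1×I-2: PP|Pp
P/II-2 ? ·: PP|Pp|pp
P/II-3 un I-1×I-2: Pp
P/II-4 aff ·: pp
P/III-1 un II-4×II-3: Pp
P/III-2 aff II-4×II-3: pp
P/III-3 un II-1×II-2: PP|Pp
P/III-4 un II-1×II-2: PP|Pp
⇒ P over [I-1,I-2,II-1,II-2,II-3,II-4,III-1,III-2,III-3,III-4]: 63 consistent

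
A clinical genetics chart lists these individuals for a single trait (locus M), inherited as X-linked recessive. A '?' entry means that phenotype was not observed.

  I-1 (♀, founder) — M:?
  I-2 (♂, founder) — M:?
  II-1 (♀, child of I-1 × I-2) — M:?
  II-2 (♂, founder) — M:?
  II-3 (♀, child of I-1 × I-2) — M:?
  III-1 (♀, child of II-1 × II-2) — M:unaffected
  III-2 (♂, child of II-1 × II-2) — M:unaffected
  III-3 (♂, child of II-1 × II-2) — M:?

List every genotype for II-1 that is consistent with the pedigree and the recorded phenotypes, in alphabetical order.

M/I-1 ? ·: X^MX^M|X^MX^m|X^mX^m
M/I-2 ? ·: X^MY|X^mY
M/II-1 ? I-1×I-2: X^MX^M|X^MX^m
M/II-2 ? ·: X^MY|X^mY
M/II-3 ? I-1×I-2: X^MX^M|X^MX^m|X^mX^m
M/III-1 un II-1×II-2: X^MX^M|X^MX^m
M/III-2 un II-1×II-2: X^MY
M/III-3 ? II-1×II-2: X^MY|X^mY
⇒ M over [I-1,I-2,II-1,II-2,II-3,III-1,III-2,III-3]: 42 consistent

II-1 ∈ {X^MX^M, X^MX^m}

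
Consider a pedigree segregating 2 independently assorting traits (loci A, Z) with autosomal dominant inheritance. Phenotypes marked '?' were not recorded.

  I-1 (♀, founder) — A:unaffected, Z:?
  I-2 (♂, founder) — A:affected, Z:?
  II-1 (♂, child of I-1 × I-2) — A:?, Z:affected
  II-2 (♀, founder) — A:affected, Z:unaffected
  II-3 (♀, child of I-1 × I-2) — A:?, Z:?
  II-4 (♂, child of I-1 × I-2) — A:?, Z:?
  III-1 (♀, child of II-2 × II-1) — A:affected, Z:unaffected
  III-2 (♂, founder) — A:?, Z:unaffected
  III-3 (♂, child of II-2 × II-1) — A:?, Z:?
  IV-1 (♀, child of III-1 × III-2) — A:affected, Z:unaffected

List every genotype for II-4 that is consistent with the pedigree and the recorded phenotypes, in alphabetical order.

II-4 ∈ {Aa ZZ, Aa Zz, Aa zz, aa ZZ, aa Zz, aa zz}

A/I-1 un ·: aa
A/I-2 aff ·: Aa|AA
A/II-1 ? I-1×I-2: aa|Aa
A/II-2 aff ·: Aa|AA
A/II-3 ? I-1×I-2: aa|Aa
A/II-4 ? I-1×I-2: aa|Aa
A/III-1 aff II-2×II-1: Aa|AA
A/III-2 ? ·: aa|Aa|AA
A/III-3 ? II-2×II-1: aa|Aa|AA
A/IV-1 aff III-1×III-2: Aa|AA
⇒ A over [I-1,I-2,II-1,II-2,II-3,II-4,III-1,III-2,III-3,IV-1]: 285 consistent
Z/I-1 ? ·: zz|Zz|ZZ
Z/I-2 ? ·: zz|Zz|ZZ
Z/II-1 aff I-1×I-2: Zz
Z/II-2 un ·: zz
Z/II-3 ? I-1×I-2: zz|Zz|ZZ
Z/II-4 ? I-1×I-2: zz|Zz|ZZ
Z/III-1 un II-2×II-1: zz
Z/III-2 un ·: zz
Z/III-3 ? II-2×II-1: zz|Zz
Z/IV-1 un III-1×III-2: zz
⇒ Z over [I-1,I-2,II-1,II-2,II-3,II-4,III-1,III-2,III-3,IV-1]: 54 consistent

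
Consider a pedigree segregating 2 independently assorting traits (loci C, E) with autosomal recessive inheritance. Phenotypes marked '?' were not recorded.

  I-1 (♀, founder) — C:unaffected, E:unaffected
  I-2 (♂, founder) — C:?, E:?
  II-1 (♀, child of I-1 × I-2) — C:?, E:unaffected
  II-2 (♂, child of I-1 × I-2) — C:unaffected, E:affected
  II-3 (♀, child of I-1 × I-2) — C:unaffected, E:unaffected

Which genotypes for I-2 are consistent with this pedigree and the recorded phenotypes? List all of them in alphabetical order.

C/I-1 un ·: CC|Cc
C/I-2 ? ·: CC|Cc|cc
C/II-1 ? I-1×I-2: CC|Cc|cc
C/II-2 un I-1×I-2: CC|Cc
C/II-3 un I-1×I-2: CC|Cc
⇒ C over [I-1,I-2,II-1,II-2,II-3]: 32 consistent
E/I-1 un ·: Ee
E/I-2 ? ·: Ee|ee
E/II-1 un I-1×I-2: EE|Ee
E/II-2 aff I-1×I-2: ee
E/II-3 un I-1×I-2: EE|Ee
⇒ E over [I-1,I-2,II-1,II-2,II-3]: 5 consistent

I-2 ∈ {CC Ee, CC ee, Cc Ee, Cc ee, cc Ee, cc ee}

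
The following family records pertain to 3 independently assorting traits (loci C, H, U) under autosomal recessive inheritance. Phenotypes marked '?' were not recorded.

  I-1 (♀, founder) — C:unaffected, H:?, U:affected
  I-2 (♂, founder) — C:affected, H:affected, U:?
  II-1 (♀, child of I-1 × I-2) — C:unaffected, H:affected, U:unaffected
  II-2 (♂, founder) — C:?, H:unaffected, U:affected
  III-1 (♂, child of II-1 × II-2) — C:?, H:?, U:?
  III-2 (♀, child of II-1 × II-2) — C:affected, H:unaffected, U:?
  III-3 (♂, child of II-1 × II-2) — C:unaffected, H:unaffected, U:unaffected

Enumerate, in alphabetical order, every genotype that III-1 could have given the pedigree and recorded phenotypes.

III-1 ∈ {CC Hh Uu, CC Hh uu, CC hh Uu, CC hh uu, Cc Hh Uu, Cc Hh uu, Cc hh Uu, Cc hh uu, cc Hh Uu, cc Hh uu, cc hh Uu, cc hh uu}

C/I-1 un ·: CC|Cc
C/I-2 aff ·: cc
C/II-1 un I-1×I-2: Cc
C/II-2 ? ·: Cc|cc
C/III-1 ? II-1×II-2: CC|Cc|cc
C/III-2 aff II-1×II-2: cc
C/III-3 un II-1×II-2: CC|Cc
⇒ C over [I-1,I-2,II-1,II-2,III-1,III-2,III-3]: 16 consistent
H/I-1 ? ·: Hh|hh
H/I-2 aff ·: hh
H/II-1 aff I-1×I-2: hh
H/II-2 un ·: HH|Hh
H/III-1 ? II-1×II-2: Hh|hh
H/III-2 un II-1×II-2: Hh
H/III-3 un II-1×II-2: Hh
⇒ H over [I-1,I-2,II-1,II-2,III-1,III-2,III-3]: 6 consistent
U/I-1 aff ·: uu
U/I-2 ? ·: UU|Uu
U/II-1 un I-1×I-2: Uu
U/II-2 aff ·: uu
U/III-1 ? II-1×II-2: Uu|uu
U/III-2 ? II-1×II-2: Uu|uu
U/III-3 un II-1×II-2: Uu
⇒ U over [I-1,I-2,II-1,II-2,III-1,III-2,III-3]: 8 consistent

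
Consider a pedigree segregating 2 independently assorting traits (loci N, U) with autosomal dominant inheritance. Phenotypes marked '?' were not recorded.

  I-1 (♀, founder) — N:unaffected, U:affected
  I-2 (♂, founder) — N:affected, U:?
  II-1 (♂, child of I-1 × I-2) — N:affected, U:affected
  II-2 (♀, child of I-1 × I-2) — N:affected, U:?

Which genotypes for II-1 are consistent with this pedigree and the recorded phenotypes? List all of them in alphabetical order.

N/I-1 un ·: nn
N/I-2 aff ·: Nn|NN
N/II-1 aff I-1×I-2: Nn
N/II-2 aff I-1×I-2: Nn
⇒ N over [I-1,I-2,II-1,II-2]: 2 consistent
U/I-1 aff ·: Uu|UU
U/I-2 ? ·: uu|Uu|UU
U/II-1 aff I-1×I-2: Uu|UU
U/II-2 ? I-1×I-2: uu|Uu|UU
⇒ U over [I-1,I-2,II-1,II-2]: 18 consistent

II-1 ∈ {Nn UU, Nn Uu}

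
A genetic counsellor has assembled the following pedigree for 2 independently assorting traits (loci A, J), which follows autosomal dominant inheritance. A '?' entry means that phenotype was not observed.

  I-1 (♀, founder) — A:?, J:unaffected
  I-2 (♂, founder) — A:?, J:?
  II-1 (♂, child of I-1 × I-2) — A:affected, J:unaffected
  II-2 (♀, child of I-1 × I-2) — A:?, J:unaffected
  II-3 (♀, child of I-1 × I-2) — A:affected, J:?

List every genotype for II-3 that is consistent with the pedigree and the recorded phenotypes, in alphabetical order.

II-3 ∈ {AA Jj, AA jj, Aa Jj, Aa jj}

A/I-1 ? ·: aa|Aa|AA
A/I-2 ? ·: aa|Aa|AA
A/II-1 aff I-1×I-2: Aa|AA
A/II-2 ? I-1×I-2: aa|Aa|AA
A/II-3 aff I-1×I-2: Aa|AA
⇒ A over [I-1,I-2,II-1,II-2,II-3]: 35 consistent
J/I-1 un ·: jj
J/I-2 ? ·: jj|Jj
J/II-1 un I-1×I-2: jj
J/II-2 un I-1×I-2: jj
J/II-3 ? I-1×I-2: jj|Jj
⇒ J over [I-1,I-2,II-1,II-2,II-3]: 3 consistent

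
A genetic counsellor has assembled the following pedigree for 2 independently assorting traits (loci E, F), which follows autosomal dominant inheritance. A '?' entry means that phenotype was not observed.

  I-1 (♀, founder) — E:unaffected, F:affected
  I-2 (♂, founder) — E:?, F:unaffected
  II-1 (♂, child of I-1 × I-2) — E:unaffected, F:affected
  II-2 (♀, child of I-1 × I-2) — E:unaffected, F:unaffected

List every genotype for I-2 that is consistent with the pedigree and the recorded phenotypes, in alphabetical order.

E/I-1 un ·: ee
E/I-2 ? ·: ee|Ee
E/II-1 un I-1×I-2: ee
E/II-2 un I-1×I-2: ee
⇒ E over [I-1,I-2,II-1,II-2]: 2 consistent
F/I-1 aff ·: Ff
F/I-2 un ·: ff
F/II-1 aff I-1×I-2: Ff
F/II-2 un I-1×I-2: ff
⇒ F over [I-1,I-2,II-1,II-2]: 1 consistent

I-2 ∈ {Ee ff, ee ff}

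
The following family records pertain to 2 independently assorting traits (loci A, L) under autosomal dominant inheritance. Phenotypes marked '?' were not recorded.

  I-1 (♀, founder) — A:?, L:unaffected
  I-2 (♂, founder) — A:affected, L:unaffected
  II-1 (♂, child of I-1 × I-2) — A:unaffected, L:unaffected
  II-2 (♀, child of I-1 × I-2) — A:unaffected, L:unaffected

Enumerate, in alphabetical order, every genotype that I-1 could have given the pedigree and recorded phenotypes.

I-1 ∈ {Aa ll, aa ll}

A/I-1 ? ·: aa|Aa
A/I-2 aff ·: Aa
A/II-1 un I-1×I-2: aa
A/II-2 un I-1×I-2: aa
⇒ A over [I-1,I-2,II-1,II-2]: 2 consistent
L/I-1 un ·: ll
L/I-2 un ·: ll
L/II-1 un I-1×I-2: ll
L/II-2 un I-1×I-2: ll
⇒ L over [I-1,I-2,II-1,II-2]: 1 consistent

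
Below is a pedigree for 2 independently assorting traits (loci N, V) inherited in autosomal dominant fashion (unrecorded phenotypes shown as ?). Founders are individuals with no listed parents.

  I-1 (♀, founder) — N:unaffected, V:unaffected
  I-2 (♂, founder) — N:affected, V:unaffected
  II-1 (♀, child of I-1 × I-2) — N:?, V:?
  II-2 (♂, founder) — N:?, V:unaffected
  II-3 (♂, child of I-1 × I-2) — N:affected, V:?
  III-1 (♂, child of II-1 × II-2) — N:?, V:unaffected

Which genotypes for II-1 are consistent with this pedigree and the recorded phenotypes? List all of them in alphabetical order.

II-1 ∈ {Nn vv, nn vv}

N/I-1 un ·: nn
N/I-2 aff ·: Nn|NN
N/II-1 ? I-1×I-2: nn|Nn
N/II-2 ? ·: nn|Nn|NN
N/II-3 aff I-1×I-2: Nn
N/III-1 ? II-1×II-2: nn|Nn|NN
⇒ N over [I-1,I-2,II-1,II-2,II-3,III-1]: 18 consistent
V/I-1 un ·: vv
V/I-2 un ·: vv
V/II-1 ? I-1×I-2: vv
V/II-2 un ·: vv
V/II-3 ? I-1×I-2: vv
V/III-1 un II-1×II-2: vv
⇒ V over [I-1,I-2,II-1,II-2,II-3,III-1]: 1 consistent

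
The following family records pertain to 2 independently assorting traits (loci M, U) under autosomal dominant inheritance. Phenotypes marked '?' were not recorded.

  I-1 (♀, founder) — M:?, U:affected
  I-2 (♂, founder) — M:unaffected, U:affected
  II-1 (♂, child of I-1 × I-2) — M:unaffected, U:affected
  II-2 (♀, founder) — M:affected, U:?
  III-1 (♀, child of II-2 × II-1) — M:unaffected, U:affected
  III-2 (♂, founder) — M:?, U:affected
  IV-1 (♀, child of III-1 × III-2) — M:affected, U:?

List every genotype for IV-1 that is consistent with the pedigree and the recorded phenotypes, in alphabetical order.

M/I-1 ? ·: mm|Mm
M/I-2 un ·: mm
M/II-1 un I-1×I-2: mm
M/II-2 aff ·: Mm
M/III-1 un II-2×II-1: mm
M/III-2 ? ·: Mm|MM
M/IV-1 aff III-1×III-2: Mm
⇒ M over [I-1,I-2,II-1,II-2,III-1,III-2,IV-1]: 4 consistent
U/I-1 aff ·: Uu|UU
U/I-2 aff ·: Uu|UU
U/II-1 aff I-1×I-2: Uu|UU
U/II-2 ? ·: uu|Uu|UU
U/III-1 aff II-2×II-1: Uu|UU
U/III-2 aff ·: Uu|UU
U/IV-1 ? III-1×III-2: uu|Uu|UU
⇒ U over [I-1,I-2,II-1,II-2,III-1,III-2,IV-1]: 127 consistent

IV-1 ∈ {Mm UU, Mm Uu, Mm uu}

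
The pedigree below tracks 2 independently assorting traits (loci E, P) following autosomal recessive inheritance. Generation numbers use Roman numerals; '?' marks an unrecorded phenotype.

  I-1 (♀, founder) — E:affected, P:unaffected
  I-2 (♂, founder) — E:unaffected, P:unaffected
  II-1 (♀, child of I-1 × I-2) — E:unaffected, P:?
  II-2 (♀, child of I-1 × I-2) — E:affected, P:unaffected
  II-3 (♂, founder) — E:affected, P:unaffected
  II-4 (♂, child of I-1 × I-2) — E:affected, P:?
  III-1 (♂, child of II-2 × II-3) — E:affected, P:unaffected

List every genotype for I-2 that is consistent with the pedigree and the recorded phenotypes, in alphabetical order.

I-2 ∈ {Ee PP, Ee Pp}

E/I-1 aff ·: ee
E/I-2 un ·: Ee
E/II-1 un I-1×I-2: Ee
E/II-2 aff I-1×I-2: ee
E/II-3 aff ·: ee
E/II-4 aff I-1×I-2: ee
E/III-1 aff II-2×II-3: ee
⇒ E over [I-1,I-2,II-1,II-2,II-3,II-4,III-1]: 1 consistent
P/I-1 un ·: PP|Pp
P/I-2 un ·: PP|Pp
P/II-1 ? I-1×I-2: PP|Pp|pp
P/II-2 un I-1×I-2: PP|Pp
P/II-3 un ·: PP|Pp
P/II-4 ? I-1×I-2: PP|Pp|pp
P/III-1 un II-2×II-3: PP|Pp
⇒ P over [I-1,I-2,II-1,II-2,II-3,II-4,III-1]: 122 consistent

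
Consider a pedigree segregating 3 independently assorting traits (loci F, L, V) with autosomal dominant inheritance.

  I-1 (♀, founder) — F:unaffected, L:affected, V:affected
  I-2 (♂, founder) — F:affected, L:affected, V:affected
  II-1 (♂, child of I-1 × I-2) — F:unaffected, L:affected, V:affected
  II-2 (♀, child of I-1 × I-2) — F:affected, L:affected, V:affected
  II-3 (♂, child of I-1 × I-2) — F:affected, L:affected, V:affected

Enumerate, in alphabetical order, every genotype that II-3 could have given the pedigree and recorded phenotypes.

II-3 ∈ {Ff LL VV, Ff LL Vv, Ff Ll VV, Ff Ll Vv}

F/I-1 un ·: ff
F/I-2 aff ·: Ff
F/II-1 un I-1×I-2: ff
F/II-2 aff I-1×I-2: Ff
F/II-3 aff I-1×I-2: Ff
⇒ F over [I-1,I-2,II-1,II-2,II-3]: 1 consistent
L/I-1 aff ·: Ll|LL
L/I-2 aff ·: Ll|LL
L/II-1 aff I-1×I-2: Ll|LL
L/II-2 aff I-1×I-2: Ll|LL
L/II-3 aff I-1×I-2: Ll|LL
⇒ L over [I-1,I-2,II-1,II-2,II-3]: 25 consistent
V/I-1 aff ·: Vv|VV
V/I-2 aff ·: Vv|VV
V/II-1 aff I-1×I-2: Vv|VV
V/II-2 aff I-1×I-2: Vv|VV
V/II-3 aff I-1×I-2: Vv|VV
⇒ V over [I-1,I-2,II-1,II-2,II-3]: 25 consistent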